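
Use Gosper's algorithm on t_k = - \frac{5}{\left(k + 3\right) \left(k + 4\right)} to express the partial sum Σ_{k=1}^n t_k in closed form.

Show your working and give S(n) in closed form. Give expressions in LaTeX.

The ratio is (k + 3)/(k + 5).
A = k + 3, B = k + 5, C = 1.
f must satisfy (k + 3)·f(k+1) − (k + 4)·f(k) = 1.
deg f ≤ 1 (via 1,1,0).
Solve for f: f(k) = k/3 (degree 1 ≤ 1).
So s_k = (B(k−1)f/C)·t_k = (k*(k + 4)/3)·t_k = -5*k/(3*k + 9).
Δs = -5/(k**2 + 7*k + 12), as required.
s_(n+1) = 5*(-n - 1)/(3*(n + 4)) and s_(1) = -5/12, so S(n) = -5*n/(4*n + 16).

S(n) = - \frac{5 n}{4 n + 16}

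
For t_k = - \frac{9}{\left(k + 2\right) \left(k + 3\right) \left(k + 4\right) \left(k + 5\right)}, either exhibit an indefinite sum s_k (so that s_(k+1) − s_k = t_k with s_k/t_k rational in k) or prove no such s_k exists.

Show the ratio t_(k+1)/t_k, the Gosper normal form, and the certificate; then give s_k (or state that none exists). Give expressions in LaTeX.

Step 1: r(k) = (k + 2)/(k + 6).
Take A(k)=k + 2, B(k)=k + 6, C(k)=1.
Need (k + 2)·f(k+1) − (k + 5)·f(k) = 1.
deg f ≤ 3 (via 1,1,0).
Solving with deg f ≤ 3: f(k) = k*(k**2 + 9*k + 26)/72.
So s_k = (B(k−1)f/C)·t_k = (k*(k + 5)*(k**2 + 9*k + 26)/72)·t_k = k*(-k**2 - 9*k - 26)/(8*(k + 2)*(k + 3)*(k + 4)).
Check: Δs_k = -9/(k**4 + 14*k**3 + 71*k**2 + 154*k + 120). ✓

s_k = \frac{k \left(- k^{2} - 9 k - 26\right)}{8 \left(k + 2\right) \left(k + 3\right) \left(k + 4\right)}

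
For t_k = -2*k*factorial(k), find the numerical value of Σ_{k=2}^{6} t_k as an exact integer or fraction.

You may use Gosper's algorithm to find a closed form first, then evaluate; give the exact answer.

Σ = -10076

Compute t_(k+1)/t_k: get (k + 1)**2/k.
So A=k + 1 and B=1, with C=k.
Solve (k + 1)·f(k+1) − (1)·f(k) = k.
From deg A=1, deg B=0, deg C=1: d=0.
Solve for f: f(k) = 1 (degree 0 ≤ 0).
R(k) = B(k−1)·f(k)/C(k) = 1/k; s_k = R·t_k = -2*factorial(k).
Verify: -2*k*factorial(k) matches t_k.
Telescoping: Σ = s_(7) − s_(2) = -10080 − (-4) = -10076.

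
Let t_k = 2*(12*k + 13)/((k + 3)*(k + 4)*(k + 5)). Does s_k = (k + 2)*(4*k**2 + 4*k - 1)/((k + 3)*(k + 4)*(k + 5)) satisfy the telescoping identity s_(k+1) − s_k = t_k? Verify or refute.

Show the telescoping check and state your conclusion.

s_(k+1) = (k + 3)*(4*k + 4*(k + 1)**2 + 3)/((k + 4)*(k + 5)*(k + 6))
s_(k+1) − s_k = (36*k**2 + 110*k + 75)/(k**4 + 18*k**3 + 119*k**2 + 342*k + 360)
(s_(k+1) − s_k) − t_k = 3*(4*k**2 - 20*k - 27)/(k**4 + 18*k**3 + 119*k**2 + 342*k + 360)

Invalid: residual 3*(4*k**2 - 20*k - 27)/(k**4 + 18*k**3 + 119*k**2 + 342*k + 360) ≠ 0.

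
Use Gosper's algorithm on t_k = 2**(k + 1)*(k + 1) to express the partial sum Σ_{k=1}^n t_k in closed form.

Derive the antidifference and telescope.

r(k) = 2*(k + 2)/(k + 1) after simplifying.
So A=2 and B=1, with C=k + 1.
Solve (2)·f(k+1) − (1)·f(k) = k + 1.
Bound: deg f ≤ 1.
Solve for f: f(k) = k - 1 (degree 1 ≤ 1).
Certificate R = B(k−1)f/C = (k - 1)/(k + 1) gives s_k = 2**(k + 1)*(k - 1).
s_(k+1) − s_k = 2**(k + 1)*(k + 1) = t_k.
Σ_(k=1)^n t_k = s_(n+1) − s_(1) = (2**(n + 2)*n) − (0), i.e. 2**(n + 2)*n.

S(n) = 2**(n + 2)*n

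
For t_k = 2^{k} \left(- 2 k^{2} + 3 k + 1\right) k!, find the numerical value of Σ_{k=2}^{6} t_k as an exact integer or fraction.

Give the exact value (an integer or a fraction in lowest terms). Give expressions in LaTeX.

Σ = -2580488

Ratio r(k) = 2*(2*k**3 + 3*k**2 - k - 2)/(2*k**2 - 3*k - 1).
Gosper form: A/B · C(k+1)/C(k) with A=2*k + 2, B=1, C=k**2 - 3*k/2 - 1/2.
Set up (2*k + 2)·f(k+1) − (1)·f(k) − (k**2 - 3*k/2 - 1/2) = 0.
deg f ≤ 1 (via 1,0,2).
Match coefficients ⇒ f(k) = (k - 3)/2.
Get s_k = R·t_k = -2**k*(k - 3)*factorial(k) with R(k) = B(k−1)f(k)/C(k) = (k - 3)/(2*k**2 - 3*k - 1).
Verify: 2**k*(-2*k**2 + 3*k + 1)*factorial(k) matches t_k.
Σ_(k=2)^(6) t_k = s_(7) − s_(2) = -2580480 − (8) = -2580488.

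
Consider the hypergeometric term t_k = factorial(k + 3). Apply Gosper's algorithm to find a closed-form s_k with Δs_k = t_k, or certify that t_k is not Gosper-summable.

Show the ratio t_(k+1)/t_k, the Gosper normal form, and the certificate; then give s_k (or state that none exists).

not Gosper-summable; s_k does not exist

Compute t_(k+1)/t_k: get k + 4.
Take A(k)=k + 4, B(k)=1, C(k)=1.
Solve (k + 4)·f(k+1) − (1)·f(k) = 1.
Bound: deg f ≤ -1.
d = -1 < 0 ⇒ no nonzero polynomial f; not summable.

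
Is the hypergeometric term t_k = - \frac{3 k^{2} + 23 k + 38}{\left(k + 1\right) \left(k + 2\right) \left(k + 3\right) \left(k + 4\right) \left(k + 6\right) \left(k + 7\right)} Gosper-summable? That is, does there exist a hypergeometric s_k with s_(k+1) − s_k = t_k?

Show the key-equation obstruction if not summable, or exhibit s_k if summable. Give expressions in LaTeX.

Ratio r(k) = (k + 1)*(k + 6)*(23*k + 3*(k + 1)**2 + 61)/((k + 5)*(k + 8)*(3*k**2 + 23*k + 38)).
A = k + 1, B = k + 8, C = k**3 + 38*k**2/3 + 51*k + 190/3.
Set up (k + 1)·f(k+1) − (k + 7)·f(k) − (k**3 + 38*k**2/3 + 51*k + 190/3) = 0.
deg f ≤ 6 (via 1,1,3).
Coefficient equations give f(k) = k*(k + 2)*(k + 4)*(k + 5)*(k**2 + 10*k + 27)/54.
Get s_k = R·t_k = k*(-k**2 - 10*k - 27)/(18*(k**3 + 10*k**2 + 27*k + 18)) with R(k) = B(k−1)f(k)/C(k) = k*(k + 2)*(k + 4)*(k + 7)*(k**2 + 10*k + 27)/(18*(3*k**2 + 23*k + 38)).
Check: Δs_k = (-3*k**2 - 23*k - 38)/(k**6 + 23*k**5 + 207*k**4 + 925*k**3 + 2144*k**2 + 2412*k + 1008). ✓

Yes. s_k = \frac{k \left(- k^{2} - 10 k - 27\right)}{18 \left(k^{3} + 10 k^{2} + 27 k + 18\right)}.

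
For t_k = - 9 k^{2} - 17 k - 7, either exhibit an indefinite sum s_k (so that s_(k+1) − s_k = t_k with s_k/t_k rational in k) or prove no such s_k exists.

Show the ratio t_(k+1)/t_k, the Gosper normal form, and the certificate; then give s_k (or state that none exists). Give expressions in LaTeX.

s_k = k^{2} \left(- 3 k - 4\right)

The ratio is (9*k**2 + 35*k + 33)/(9*k**2 + 17*k + 7).
Take A(k)=1, B(k)=1, C(k)=k**2 + 17*k/9 + 7/9.
Need (1)·f(k+1) − (1)·f(k) = k**2 + 17*k/9 + 7/9.
deg f ≤ 3 (via 0,0,2).
Solving with deg f ≤ 3: f(k) = k**2*(3*k + 4)/9.
Certificate R = B(k−1)f/C = k**2*(3*k + 4)/(9*k**2 + 17*k + 7) gives s_k = k**2*(-3*k - 4).
s_(k+1) − s_k = -9*k**2 - 17*k - 7 = t_k.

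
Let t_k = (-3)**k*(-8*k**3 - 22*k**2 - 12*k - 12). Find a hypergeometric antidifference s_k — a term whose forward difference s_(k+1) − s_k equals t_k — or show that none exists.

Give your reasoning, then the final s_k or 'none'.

r(k) = 3*(-4*k**3 - 23*k**2 - 40*k - 27)/(4*k**3 + 11*k**2 + 6*k + 6) after simplifying.
Normal form (A,B,C) = (-3, 1, k**3 + 11*k**2/4 + 3*k/2 + 3/2).
f must satisfy (-3)·f(k+1) − (1)·f(k) = k**3 + 11*k**2/4 + 3*k/2 + 3/2.
Bound: deg f ≤ 3.
Match coefficients ⇒ f(k) = -(2*k**3 + k**2 - 3*k + 3)/8.
R(k) = B(k−1)·f(k)/C(k) = -(2*k**3 + k**2 - 3*k + 3)/(2*(4*k**3 + 11*k**2 + 6*k + 6)); s_k = R·t_k = (-3)**k*(2*k**3 + k**2 - 3*k + 3).
s_(k+1) − s_k = (-3)**k*(-8*k**3 - 22*k**2 - 12*k - 12) = t_k.

s_k = (-3)**k*(2*k**3 + k**2 - 3*k + 3)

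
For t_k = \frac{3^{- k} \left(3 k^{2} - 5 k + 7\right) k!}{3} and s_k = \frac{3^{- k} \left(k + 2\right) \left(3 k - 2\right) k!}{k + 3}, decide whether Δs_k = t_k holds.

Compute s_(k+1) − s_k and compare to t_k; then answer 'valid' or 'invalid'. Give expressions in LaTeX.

s_(k+1) = (k + 3)*(3*k + 1)*factorial(k + 1)/(3*3**k*(k + 4))
s_(k+1) − s_k = (3*k**4 + 13*k**3 + 4*k**2 + 6*k + 57)*factorial(k)/(3*3**k*(k + 3)*(k + 4))
(s_(k+1) − s_k) − t_k = -(3*k**3 + 4*k**2 - 17*k + 27)*factorial(k)/(3*3**k*(k + 3)*(k + 4))

Invalid: residual - \frac{3^{- k} \left(3 k^{3} + 4 k^{2} - 17 k + 27\right) k!}{3 \left(k + 3\right) \left(k + 4\right)} ≠ 0.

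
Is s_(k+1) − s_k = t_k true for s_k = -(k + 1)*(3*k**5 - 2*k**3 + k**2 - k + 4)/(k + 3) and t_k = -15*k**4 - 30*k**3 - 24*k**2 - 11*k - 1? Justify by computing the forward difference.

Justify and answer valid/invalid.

Invalid: residual 2*(12*k**5 + 75*k**4 + 116*k**3 + 82*k**2 + 35*k - 1)/(k**2 + 7*k + 12) ≠ 0.

s_(k+1) = -(k + 2)*(-k + 3*(k + 1)**5 - 2*(k + 1)**3 + (k + 1)**2 + 3)/(k + 4)
s_(k+1) − s_k = (-15*k**6 - 111*k**5 - 264*k**4 - 307*k**3 - 202*k**2 - 69*k - 14)/(k**2 + 7*k + 12)
(s_(k+1) − s_k) − t_k = 2*(12*k**5 + 75*k**4 + 116*k**3 + 82*k**2 + 35*k - 1)/(k**2 + 7*k + 12)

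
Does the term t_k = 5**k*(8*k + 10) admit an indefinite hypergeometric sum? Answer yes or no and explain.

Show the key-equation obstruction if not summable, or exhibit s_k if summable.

Yes. s_k = 2*5**k*k.

r(k) = 5*(4*k + 9)/(4*k + 5) after simplifying.
Take A(k)=5, B(k)=1, C(k)=k + 5/4.
Set up (5)·f(k+1) − (1)·f(k) − (k + 5/4) = 0.
Bound: deg f ≤ 1.
Match coefficients ⇒ f(k) = k/4.
So s_k = (B(k−1)f/C)·t_k = (k/(4*k + 5))·t_k = 2*5**k*k.
Check: Δs_k = 5**k*(8*k + 10). ✓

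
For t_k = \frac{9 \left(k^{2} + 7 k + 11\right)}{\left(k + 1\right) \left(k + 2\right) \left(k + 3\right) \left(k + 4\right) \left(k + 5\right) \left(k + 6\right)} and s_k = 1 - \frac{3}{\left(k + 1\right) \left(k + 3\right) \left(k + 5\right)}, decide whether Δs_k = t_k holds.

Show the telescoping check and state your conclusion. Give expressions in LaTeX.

s_(k+1) = 1 - 3/((k + 2)*(k + 4)*(k + 6))
s_(k+1) − s_k = 9*(k**2 + 7*k + 11)/(k**6 + 21*k**5 + 175*k**4 + 735*k**3 + 1624*k**2 + 1764*k + 720)
(s_(k+1) − s_k) − t_k = 0

Valid — Δs_k = t_k.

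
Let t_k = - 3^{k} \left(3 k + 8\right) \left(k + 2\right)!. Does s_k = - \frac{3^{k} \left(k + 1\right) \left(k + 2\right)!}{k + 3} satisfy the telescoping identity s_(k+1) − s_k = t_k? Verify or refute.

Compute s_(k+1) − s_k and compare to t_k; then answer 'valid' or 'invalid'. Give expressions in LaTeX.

Invalid: residual \frac{2 \cdot 3^{k} \left(3 k^{2} + 17 k + 23\right) \left(k + 2\right)!}{\left(k + 3\right) \left(k + 4\right)} ≠ 0.

s_(k+1) = -3**(k + 1)*(k + 2)*factorial(k + 3)/(k + 4)
s_(k+1) − s_k = -3**k*(3*k**3 + 23*k**2 + 58*k + 50)*factorial(k + 2)/((k + 3)*(k + 4))
(s_(k+1) − s_k) − t_k = 2*3**k*(3*k**2 + 17*k + 23)*factorial(k + 2)/((k + 3)*(k + 4))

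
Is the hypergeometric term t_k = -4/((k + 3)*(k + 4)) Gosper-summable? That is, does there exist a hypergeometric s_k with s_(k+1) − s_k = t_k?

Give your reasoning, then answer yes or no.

Compute t_(k+1)/t_k: get (k + 3)/(k + 5).
So A=k + 3 and B=k + 5, with C=1.
Need (k + 3)·f(k+1) − (k + 4)·f(k) = 1.
From deg A=1, deg B=1, deg C=0: d=1.
A polynomial solution: f(k) = k/3.
Certificate R = B(k−1)f/C = k*(k + 4)/3 gives s_k = -4*k/(3*k + 9).
Verify: -4/(k**2 + 7*k + 12) matches t_k.

Yes. s_k = -4*k/(3*k + 9).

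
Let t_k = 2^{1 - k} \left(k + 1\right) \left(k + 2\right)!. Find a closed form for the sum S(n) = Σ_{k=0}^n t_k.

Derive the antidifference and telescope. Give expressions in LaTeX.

S(n) = -8 + 2 \cdot 2^{- n} \left(n + 3\right)!

r(k) = (k + 2)*(k + 3)/(2*(k + 1)) after simplifying.
Gosper form: A/B · C(k+1)/C(k) with A=k/2 + 3/2, B=1, C=k + 1.
Solve (k/2 + 3/2)·f(k+1) − (1)·f(k) = k + 1.
d = 0 from the (1,0,1) case.
Match coefficients ⇒ f(k) = 2.
So s_k = (B(k−1)f/C)·t_k = (2/(k + 1))·t_k = 2**(2 - k)*factorial(k + 2).
Check: Δs_k = 2**(1 - k)*(k + 1)*factorial(k + 2). ✓
s_(n+1) = 2**(1 - n)*factorial(n + 3) and s_(0) = 8, so S(n) = -8 + 2*factorial(n + 3)/2**n.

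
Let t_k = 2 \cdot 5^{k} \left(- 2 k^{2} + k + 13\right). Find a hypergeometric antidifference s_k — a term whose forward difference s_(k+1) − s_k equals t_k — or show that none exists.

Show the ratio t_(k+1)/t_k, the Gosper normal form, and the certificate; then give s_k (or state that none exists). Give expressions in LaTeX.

s_k = 5^{k} \left(- k^{2} + 3 k + 4\right)

r(k) = 5*(2*k**2 + 3*k - 12)/(2*k**2 - k - 13) after simplifying.
Factor: A=5; B=1; C=k**2 - k/2 - 13/2.
Need (5)·f(k+1) − (1)·f(k) = k**2 - k/2 - 13/2.
Bound: deg f ≤ 2.
A polynomial solution: f(k) = (k - 4)*(k + 1)/4.
So s_k = (B(k−1)f/C)·t_k = ((k - 4)*(k + 1)/(2*(2*k**2 - k - 13)))·t_k = 5**k*(-k**2 + 3*k + 4).
Δs = 2*5**k*(-2*k**2 + k + 13), as required.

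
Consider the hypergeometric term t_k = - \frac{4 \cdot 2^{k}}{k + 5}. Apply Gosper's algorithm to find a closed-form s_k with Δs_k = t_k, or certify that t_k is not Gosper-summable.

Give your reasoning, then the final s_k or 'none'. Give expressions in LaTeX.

no hypergeometric antidifference exists

Ratio r(k) = 2*(k + 5)/(k + 6).
So A=2*k + 10 and B=k + 6, with C=1.
Solve (2*k + 10)·f(k+1) − (k + 5)·f(k) = 1.
Bound: deg f ≤ -1.
d = -1 < 0 ⇒ no nonzero polynomial f; not summable.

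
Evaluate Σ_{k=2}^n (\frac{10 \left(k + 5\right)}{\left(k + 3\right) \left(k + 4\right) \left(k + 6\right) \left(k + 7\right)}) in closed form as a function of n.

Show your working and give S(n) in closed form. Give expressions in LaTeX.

S(n) = \frac{n^{2} + 11 n - 12}{8 \left(n^{2} + 11 n + 28\right)}

r(k) = (k + 3)*(k + 6)**2/((k + 5)**2*(k + 8)) after simplifying.
Factor: A=k + 3; B=k + 8; C=k**2 + 10*k + 25.
f must satisfy (k + 3)·f(k+1) − (k + 7)·f(k) = k**2 + 10*k + 25.
deg f ≤ 4 (via 1,1,2).
Match coefficients ⇒ f(k) = k*(k + 4)*(k + 5)*(k + 9)/36.
R(k) = B(k−1)·f(k)/C(k) = k*(k + 4)*(k + 7)*(k + 9)/(36*(k + 5)); s_k = R·t_k = 5*k*(k + 9)/(18*(k**2 + 9*k + 18)).
s_(k+1) − s_k = 10*(k + 5)/(k**4 + 20*k**3 + 145*k**2 + 450*k + 504) = t_k.
Telescope: S(n) = s_(n+1) − s_(2) = 5*(n**2 + 11*n + 10)/(18*(n**2 + 11*n + 28)) − (11/72) = (n**2 + 11*n - 12)/(8*(n**2 + 11*n + 28)).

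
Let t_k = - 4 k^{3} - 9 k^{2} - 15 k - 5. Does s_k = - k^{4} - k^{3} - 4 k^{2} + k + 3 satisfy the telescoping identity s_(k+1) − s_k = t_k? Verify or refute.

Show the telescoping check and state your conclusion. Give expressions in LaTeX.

valid (s_(k+1) − s_k reduces to t_k)

s_(k+1) = k - (k + 1)**4 - (k + 1)**3 - 4*(k + 1)**2 + 4
s_(k+1) − s_k = -4*k**3 - 9*k**2 - 15*k - 5
(s_(k+1) − s_k) − t_k = 0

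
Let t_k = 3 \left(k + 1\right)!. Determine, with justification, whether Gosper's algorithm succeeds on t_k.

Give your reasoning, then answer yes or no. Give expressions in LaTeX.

r(k) = k + 2 after simplifying.
So A=k + 2 and B=1, with C=1.
Set up (k + 2)·f(k+1) − (1)·f(k) − (1) = 0.
Bound: deg f ≤ -1.
Negative degree bound (-1): no f exists, t_k not Gosper-summable.

No — t_k has no hypergeometric antidifference.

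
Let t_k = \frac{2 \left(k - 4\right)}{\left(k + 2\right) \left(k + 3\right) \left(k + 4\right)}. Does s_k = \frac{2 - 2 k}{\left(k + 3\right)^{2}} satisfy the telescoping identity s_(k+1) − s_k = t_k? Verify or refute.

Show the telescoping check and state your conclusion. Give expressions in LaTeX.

s_(k+1) = -2*k/(k + 4)**2
s_(k+1) − s_k = -2*k/(k + 4)**2 + 2*k/(k + 3)**2 - 2/(k + 3)**2
(s_(k+1) − s_k) − t_k = 4*(-k**2 - k + 8)/(k**5 + 16*k**4 + 101*k**3 + 314*k**2 + 480*k + 288)

Invalid: residual \frac{4 \left(- k^{2} - k + 8\right)}{k^{5} + 16 k^{4} + 101 k^{3} + 314 k^{2} + 480 k + 288} ≠ 0.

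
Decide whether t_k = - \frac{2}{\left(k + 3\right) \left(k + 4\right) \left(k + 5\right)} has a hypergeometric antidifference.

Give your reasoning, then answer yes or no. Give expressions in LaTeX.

Yes. s_k = \frac{k \left(- k - 7\right)}{12 \left(k + 3\right) \left(k + 4\right)}.

The ratio is (k + 3)/(k + 6).
Gosper form: A/B · C(k+1)/C(k) with A=k + 3, B=k + 6, C=1.
Set up (k + 3)·f(k+1) − (k + 5)·f(k) − (1) = 0.
Degrees (1,1,0) ⇒ d ≤ 2.
Solving with deg f ≤ 2: f(k) = k*(k + 7)/24.
Certificate R = B(k−1)f/C = k*(k + 5)*(k + 7)/24 gives s_k = k*(-k - 7)/(12*(k + 3)*(k + 4)).
s_(k+1) − s_k = -2/(k**3 + 12*k**2 + 47*k + 60) = t_k.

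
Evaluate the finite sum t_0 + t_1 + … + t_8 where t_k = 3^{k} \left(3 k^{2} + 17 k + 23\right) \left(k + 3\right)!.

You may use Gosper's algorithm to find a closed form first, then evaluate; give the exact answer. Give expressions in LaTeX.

Step 1: r(k) = 3*(3*k**3 + 35*k**2 + 135*k + 172)/(3*k**2 + 17*k + 23).
So A=3*k + 12 and B=1, with C=k**2 + 17*k/3 + 23/3.
Solve (3*k + 12)·f(k+1) − (1)·f(k) = k**2 + 17*k/3 + 23/3.
Degrees (1,0,2) ⇒ d ≤ 1.
Solve for f: f(k) = (k + 1)/3 (degree 1 ≤ 1).
Certificate R = B(k−1)f/C = (k + 1)/(3*k**2 + 17*k + 23) gives s_k = 3**k*(k + 1)*factorial(k + 3).
Check: Δs_k = 3**k*(3*k**2 + 17*k + 23)*factorial(k + 3). ✓
Telescoping: Σ = s_(9) − s_(0) = 94281884928000 − (6) = 94281884927994.

Σ = 94281884927994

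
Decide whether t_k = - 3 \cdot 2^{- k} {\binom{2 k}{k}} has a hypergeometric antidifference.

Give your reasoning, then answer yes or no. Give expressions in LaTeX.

No — key equation has no polynomial f.

Step 1: r(k) = (2*k + 1)/(k + 1).
A = 2*k + 1, B = k + 1, C = 1.
f must satisfy (2*k + 1)·f(k+1) − (k)·f(k) = 1.
deg f ≤ -1 (via 1,1,0).
Bound -1 < 0, so the key equation has no polynomial solution.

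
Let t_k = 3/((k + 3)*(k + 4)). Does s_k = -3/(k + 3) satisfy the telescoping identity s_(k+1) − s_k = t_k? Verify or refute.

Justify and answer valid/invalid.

valid (s_(k+1) − s_k reduces to t_k)

s_(k+1) = -3/(k + 4)
s_(k+1) − s_k = 3/((k + 3)*(k + 4))
(s_(k+1) − s_k) − t_k = 0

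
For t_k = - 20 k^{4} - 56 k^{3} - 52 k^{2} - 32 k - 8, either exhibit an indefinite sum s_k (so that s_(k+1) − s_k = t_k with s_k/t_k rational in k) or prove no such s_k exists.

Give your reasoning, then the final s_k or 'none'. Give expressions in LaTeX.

r(k) = (5*k**4 + 34*k**3 + 85*k**2 + 96*k + 42)/(5*k**4 + 14*k**3 + 13*k**2 + 8*k + 2) after simplifying.
Factor: A=1; B=1; C=k**4 + 14*k**3/5 + 13*k**2/5 + 8*k/5 + 2/5.
Need (1)·f(k+1) − (1)·f(k) = k**4 + 14*k**3/5 + 13*k**2/5 + 8*k/5 + 2/5.
Bound: deg f ≤ 5.
Solving with deg f ≤ 5: f(k) = k**2*(k**3 + k**2 - k + 1)/5.
So s_k = (B(k−1)f/C)·t_k = (k**2*(k**3 + k**2 - k + 1)/(5*k**4 + 14*k**3 + 13*k**2 + 8*k + 2))·t_k = 4*k**2*(-k**3 - k**2 + k - 1).
s_(k+1) − s_k = -20*k**4 - 56*k**3 - 52*k**2 - 32*k - 8 = t_k.

s_k = 4 k^{2} \left(- k^{3} - k^{2} + k - 1\right)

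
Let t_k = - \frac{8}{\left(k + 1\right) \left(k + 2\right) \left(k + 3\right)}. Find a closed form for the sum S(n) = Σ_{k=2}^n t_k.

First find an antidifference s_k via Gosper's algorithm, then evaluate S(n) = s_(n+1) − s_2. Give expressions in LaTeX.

S(n) = \frac{- n^{2} - 5 n + 6}{3 \left(n^{2} + 5 n + 6\right)}

The ratio is (k + 1)/(k + 4).
Normal form (A,B,C) = (k + 1, k + 4, 1).
Need (k + 1)·f(k+1) − (k + 3)·f(k) = 1.
deg f ≤ 2 (via 1,1,0).
Solving with deg f ≤ 2: f(k) = k*(k + 3)/4.
So s_k = (B(k−1)f/C)·t_k = (k*(k + 3)**2/4)·t_k = 2*k*(-k - 3)/((k + 1)*(k + 2)).
Verify: -8/(k**3 + 6*k**2 + 11*k + 6) matches t_k.
s_(n+1) = 2*(-n**2 - 5*n - 4)/(n**2 + 5*n + 6) and s_(2) = -5/3, so S(n) = (-n**2 - 5*n + 6)/(3*(n**2 + 5*n + 6)).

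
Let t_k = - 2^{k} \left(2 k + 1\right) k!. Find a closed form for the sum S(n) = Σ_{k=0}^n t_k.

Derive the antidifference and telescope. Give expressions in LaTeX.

Ratio r(k) = 2*(k + 1)*(2*k + 3)/(2*k + 1).
Normal form (A,B,C) = (2*k + 2, 1, k + 1/2).
Solve (2*k + 2)·f(k+1) − (1)·f(k) = k + 1/2.
Degrees (1,0,1) ⇒ d ≤ 0.
Match coefficients ⇒ f(k) = 1/2.
So s_k = (B(k−1)f/C)·t_k = (1/(2*k + 1))·t_k = -2**k*factorial(k).
s_(k+1) − s_k = -2**k*(2*k + 1)*factorial(k) = t_k.
Telescope: S(n) = s_(n+1) − s_(0) = -2**(n + 1)*factorial(n + 1) − (-1) = -2*2**n*factorial(n + 1) + 1.

S(n) = - 2 \cdot 2^{n} \left(n + 1\right)! + 1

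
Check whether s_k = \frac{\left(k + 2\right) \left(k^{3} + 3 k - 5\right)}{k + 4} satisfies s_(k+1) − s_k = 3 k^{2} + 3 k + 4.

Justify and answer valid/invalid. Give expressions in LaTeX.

Invalid: residual \frac{2 \left(- 2 k^{3} - 15 k^{2} - 13 k - 21\right)}{k^{2} + 9 k + 20} ≠ 0.

s_(k+1) = (k + 3)*(3*k + (k + 1)**3 - 2)/(k + 5)
s_(k+1) − s_k = (3*k**4 + 26*k**3 + 61*k**2 + 70*k + 38)/(k**2 + 9*k + 20)
(s_(k+1) − s_k) − t_k = 2*(-2*k**3 - 15*k**2 - 13*k - 21)/(k**2 + 9*k + 20)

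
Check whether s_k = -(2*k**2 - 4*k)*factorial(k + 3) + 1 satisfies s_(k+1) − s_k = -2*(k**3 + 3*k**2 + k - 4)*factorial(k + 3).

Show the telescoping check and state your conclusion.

s_(k+1) = (4*k - 2*(k + 1)**2 + 4)*factorial(k + 4) + 1
s_(k+1) − s_k = -2*(k**3 + 3*k**2 + k - 4)*factorial(k + 3)
(s_(k+1) − s_k) − t_k = 0

Valid — Δs_k = t_k.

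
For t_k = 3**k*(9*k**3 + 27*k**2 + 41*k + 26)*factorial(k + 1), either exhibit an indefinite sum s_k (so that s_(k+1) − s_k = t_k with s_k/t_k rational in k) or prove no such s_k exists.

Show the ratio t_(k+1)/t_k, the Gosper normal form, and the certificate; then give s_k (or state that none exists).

The ratio is 3*(9*k**4 + 72*k**3 + 230*k**2 + 347*k + 206)/(9*k**3 + 27*k**2 + 41*k + 26).
Take A(k)=3*k + 6, B(k)=1, C(k)=k**3 + 3*k**2 + 41*k/9 + 26/9.
f must satisfy (3*k + 6)·f(k+1) − (1)·f(k) = k**3 + 3*k**2 + 41*k/9 + 26/9.
From deg A=1, deg B=0, deg C=3: d=2.
Coefficient equations give f(k) = (3*k**2 - 2*k + 4)/9.
So s_k = (B(k−1)f/C)·t_k = ((3*k**2 - 2*k + 4)/(9*k**3 + 27*k**2 + 41*k + 26))·t_k = 3**k*(3*k**2 - 2*k + 4)*factorial(k + 1).
Δs = 3**k*(9*k**3 + 27*k**2 + 41*k + 26)*factorial(k + 1), as required.

s_k = 3**k*(3*k**2 - 2*k + 4)*factorial(k + 1)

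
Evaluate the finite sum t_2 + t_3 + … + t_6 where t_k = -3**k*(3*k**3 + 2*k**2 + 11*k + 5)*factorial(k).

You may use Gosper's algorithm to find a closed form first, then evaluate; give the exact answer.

Σ = -429876648

The ratio is 3*(3*k**4 + 14*k**3 + 35*k**2 + 45*k + 21)/(3*k**3 + 2*k**2 + 11*k + 5).
Take A(k)=3*k + 3, B(k)=1, C(k)=k**3 + 2*k**2/3 + 11*k/3 + 5/3.
Solve (3*k + 3)·f(k+1) − (1)·f(k) = k**3 + 2*k**2/3 + 11*k/3 + 5/3.
Degrees (1,0,3) ⇒ d ≤ 2.
Match coefficients ⇒ f(k) = (k**2 - 2*k + 4)/3.
Certificate R = B(k−1)f/C = (k**2 - 2*k + 4)/(3*k**3 + 2*k**2 + 11*k + 5) gives s_k = -3**k*(k**2 - 2*k + 4)*factorial(k).
Δs = -3**k*(3*k**3 + 2*k**2 + 11*k + 5)*factorial(k), as required.
Telescoping: Σ = s_(7) − s_(2) = -429876720 − (-72) = -429876648.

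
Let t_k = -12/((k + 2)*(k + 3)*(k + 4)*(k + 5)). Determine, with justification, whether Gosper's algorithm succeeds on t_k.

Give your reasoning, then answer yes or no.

Yes. s_k = k*(-k**2 - 9*k - 26)/(6*(k + 2)*(k + 3)*(k + 4)).

Compute t_(k+1)/t_k: get (k + 2)/(k + 6).
A = k + 2, B = k + 6, C = 1.
Key eq: (k + 2)·f(k+1) = (k + 5)·f(k) + (1).
From deg A=1, deg B=1, deg C=0: d=3.
A polynomial solution: f(k) = k*(k**2 + 9*k + 26)/72.
R(k) = B(k−1)·f(k)/C(k) = k*(k + 5)*(k**2 + 9*k + 26)/72; s_k = R·t_k = k*(-k**2 - 9*k - 26)/(6*(k + 2)*(k + 3)*(k + 4)).
Check: Δs_k = -12/(k**4 + 14*k**3 + 71*k**2 + 154*k + 120). ✓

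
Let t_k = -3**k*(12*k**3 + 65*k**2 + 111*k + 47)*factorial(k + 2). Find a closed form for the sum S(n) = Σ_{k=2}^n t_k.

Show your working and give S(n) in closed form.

S(n) = -12*3**n*n**2*factorial(n + 3) - 33*3**n*n*factorial(n + 3) - 15*3**n*factorial(n + 3) + 4320

Compute t_(k+1)/t_k: get 3*(12*k**4 + 137*k**3 + 580*k**2 + 1066*k + 705)/(12*k**3 + 65*k**2 + 111*k + 47).
A = 3*k + 9, B = 1, C = k**3 + 65*k**2/12 + 37*k/4 + 47/12.
Solve (3*k + 9)·f(k+1) − (1)·f(k) = k**3 + 65*k**2/12 + 37*k/4 + 47/12.
Bound: deg f ≤ 2.
Coefficient equations give f(k) = (4*k**2 + 3*k - 2)/12.
Then R = B(k−1)f/C = (4*k**2 + 3*k - 2)/(12*k**3 + 65*k**2 + 111*k + 47), so s_k = R(k)·t_k = -3**k*(4*k**2 + 3*k - 2)*factorial(k + 2).
Δs = -3**k*(12*k**3 + 65*k**2 + 111*k + 47)*factorial(k + 2), as required.
Σ_(k=2)^n t_k = s_(n+1) − s_(2) = (-3**(n + 1)*(4*n**2 + 11*n + 5)*factorial(n + 3)) − (-4320), i.e. -12*3**n*n**2*factorial(n + 3) - 33*3**n*n*factorial(n + 3) - 15*3**n*factorial(n + 3) + 4320.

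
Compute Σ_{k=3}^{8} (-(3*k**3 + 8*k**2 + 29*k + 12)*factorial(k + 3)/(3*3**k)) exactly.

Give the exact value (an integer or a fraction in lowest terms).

Compute t_(k+1)/t_k: get (3*k**4 + 29*k**3 + 122*k**2 + 268*k + 208)/(3*(3*k**3 + 8*k**2 + 29*k + 12)).
A = k/3 + 4/3, B = 1, C = k**3 + 8*k**2/3 + 29*k/3 + 4.
Solve (k/3 + 4/3)·f(k+1) − (1)·f(k) = k**3 + 8*k**2/3 + 29*k/3 + 4.
deg f ≤ 2 (via 1,0,3).
Solving with deg f ≤ 2: f(k) = 3*k**2 - k + 4.
Certificate R = B(k−1)f/C = 3*(3*k**2 - k + 4)/(3*k**3 + 8*k**2 + 29*k + 12) gives s_k = -(3*k**2 - k + 4)*factorial(k + 3)/3**k.
Check: Δs_k = -(3*k**3 + 8*k**2 + 29*k + 12)*factorial(k + 3)/(3*3**k). ✓
Evaluate s at k=9 and k=3: -469145600/81 and -2240/3; difference -469085120/81.

Σ = -469085120/81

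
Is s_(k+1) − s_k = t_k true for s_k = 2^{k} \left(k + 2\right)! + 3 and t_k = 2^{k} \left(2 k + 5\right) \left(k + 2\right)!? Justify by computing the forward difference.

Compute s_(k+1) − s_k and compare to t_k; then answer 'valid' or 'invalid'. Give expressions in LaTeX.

s_(k+1) = 2**(k + 1)*factorial(k + 3) + 3
s_(k+1) − s_k = 2**k*(2*k + 5)*factorial(k + 2)
(s_(k+1) − s_k) − t_k = 0

valid; difference matches t_k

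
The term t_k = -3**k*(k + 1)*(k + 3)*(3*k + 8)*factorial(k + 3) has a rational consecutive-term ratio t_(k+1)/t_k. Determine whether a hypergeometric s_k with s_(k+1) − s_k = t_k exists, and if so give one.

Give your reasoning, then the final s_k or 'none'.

s_k = -3**k*k*(k + 1)*factorial(k + 3)

Ratio r(k) = 3*(k + 2)*(k + 4)**2*(3*k + 11)/((k + 1)*(k + 3)*(3*k + 8)).
So A=3*k + 12 and B=1, with C=k**3 + 20*k**2/3 + 41*k/3 + 8.
Key eq: (3*k + 12)·f(k+1) = (1)·f(k) + (k**3 + 20*k**2/3 + 41*k/3 + 8).
Degrees (1,0,3) ⇒ d ≤ 2.
Match coefficients ⇒ f(k) = k*(k + 1)/3.
Certificate R = B(k−1)f/C = k/((k + 3)*(3*k + 8)) gives s_k = -3**k*k*(k + 1)*factorial(k + 3).
Verify: -3**k*(k + 1)*(k + 3)*(3*k + 8)*factorial(k + 3) matches t_k.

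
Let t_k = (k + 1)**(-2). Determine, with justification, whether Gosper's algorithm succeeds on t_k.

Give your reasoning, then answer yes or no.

No; the coefficient equations for f are inconsistent.

t_(k+1)/t_k = (k + 1)**2/(k + 2)**2.
Factor: A=k**2 + 2*k + 1; B=k**2 + 4*k + 4; C=1.
Need (k**2 + 2*k + 1)·f(k+1) − (k**2 + 2*k + 1)·f(k) = 1.
From deg A=2, deg B=2, deg C=0: d=0.
Write f(k) = c0. Then LHS − RHS = -1, requiring -1 = 0: contradictory. No certificate.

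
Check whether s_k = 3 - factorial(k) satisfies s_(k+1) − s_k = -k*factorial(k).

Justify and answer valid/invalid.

Valid — Δs_k = t_k.

s_(k+1) = -k*factorial(k) - factorial(k) + 3
s_(k+1) − s_k = -k*factorial(k)
(s_(k+1) − s_k) − t_k = 0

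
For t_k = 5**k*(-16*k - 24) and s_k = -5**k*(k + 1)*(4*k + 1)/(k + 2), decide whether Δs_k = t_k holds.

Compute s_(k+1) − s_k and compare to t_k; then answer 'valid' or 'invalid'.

Invalid: residual 5**k*(16*k**2 + 52*k + 47)/(k**2 + 5*k + 6) ≠ 0.

s_(k+1) = -5**(k + 1)*(k + 2)*(4*k + 5)/(k + 3)
s_(k+1) − s_k = 5**k*(-16*k**3 - 88*k**2 - 164*k - 97)/(k**2 + 5*k + 6)
(s_(k+1) − s_k) − t_k = 5**k*(16*k**2 + 52*k + 47)/(k**2 + 5*k + 6)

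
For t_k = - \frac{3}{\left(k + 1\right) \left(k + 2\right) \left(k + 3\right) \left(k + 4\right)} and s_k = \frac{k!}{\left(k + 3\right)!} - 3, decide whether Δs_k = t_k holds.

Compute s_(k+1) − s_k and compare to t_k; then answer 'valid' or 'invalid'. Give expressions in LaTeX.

s_(k+1) = factorial(k + 1)/factorial(k + 4) - 3
s_(k+1) − s_k = -3/((k + 1)*(k + 2)*(k + 3)*(k + 4))
(s_(k+1) − s_k) − t_k = 0

valid; difference matches t_k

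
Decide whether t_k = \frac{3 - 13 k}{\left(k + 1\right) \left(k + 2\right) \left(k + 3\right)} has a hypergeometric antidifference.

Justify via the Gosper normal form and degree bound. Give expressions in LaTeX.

Compute t_(k+1)/t_k: get (k + 1)*(13*k + 10)/((k + 4)*(13*k - 3)).
So A=k + 1 and B=k + 4, with C=k - 3/13.
Solve (k + 1)·f(k+1) − (k + 3)·f(k) = k - 3/13.
Bound: deg f ≤ 2.
A polynomial solution: f(k) = k*(5*k - 11)/26.
Get s_k = R·t_k = k*(11 - 5*k)/(2*(k + 1)*(k + 2)) with R(k) = B(k−1)f(k)/C(k) = k*(k + 3)*(5*k - 11)/(2*(13*k - 3)).
Verify: (3 - 13*k)/(k**3 + 6*k**2 + 11*k + 6) matches t_k.

Yes. s_k = \frac{k \left(11 - 5 k\right)}{2 \left(k + 1\right) \left(k + 2\right)}.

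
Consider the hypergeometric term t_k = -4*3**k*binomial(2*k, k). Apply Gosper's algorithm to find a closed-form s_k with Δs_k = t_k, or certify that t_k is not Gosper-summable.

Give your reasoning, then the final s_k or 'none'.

not Gosper-summable; s_k does not exist

Compute t_(k+1)/t_k: get 6*(2*k + 1)/(k + 1).
A = 12*k + 6, B = k + 1, C = 1.
Solve (12*k + 6)·f(k+1) − (k)·f(k) = 1.
Bound: deg f ≤ -1.
d = -1 < 0 ⇒ no nonzero polynomial f; not summable.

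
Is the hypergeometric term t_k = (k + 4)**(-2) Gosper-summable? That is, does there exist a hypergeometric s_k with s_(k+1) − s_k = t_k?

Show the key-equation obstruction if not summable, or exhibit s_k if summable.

No — key equation has no polynomial f.

Step 1: r(k) = (k + 4)**2/(k + 5)**2.
Factor: A=k**2 + 8*k + 16; B=k**2 + 10*k + 25; C=1.
f must satisfy (k**2 + 8*k + 16)·f(k+1) − (k**2 + 8*k + 16)·f(k) = 1.
From deg A=2, deg B=2, deg C=0: d=0.
Put f(k) = c0: A·f(k+1) − B(k−1)·f(k) − C = -1; need -1 = 0 — inconsistent ⇒ no f, not summable.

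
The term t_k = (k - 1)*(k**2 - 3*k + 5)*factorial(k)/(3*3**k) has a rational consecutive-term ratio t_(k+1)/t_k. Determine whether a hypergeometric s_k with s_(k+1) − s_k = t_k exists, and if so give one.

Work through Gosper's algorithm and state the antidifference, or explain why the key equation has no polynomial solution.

t_(k+1)/t_k = k*(k**3 + 2*k + 3)/(3*(k**3 - 4*k**2 + 8*k - 5)).
Take A(k)=k/3 + 1/3, B(k)=1, C(k)=k**3 - 4*k**2 + 8*k - 5.
f must satisfy (k/3 + 1/3)·f(k+1) − (1)·f(k) = k**3 - 4*k**2 + 8*k - 5.
From deg A=1, deg B=0, deg C=3: d=2.
Solving with deg f ≤ 2: f(k) = 3*(k**2 - 4*k + 1).
Certificate R = B(k−1)f/C = 3*(k**2 - 4*k + 1)/((k - 1)*(k**2 - 3*k + 5)) gives s_k = (k**2 - 4*k + 1)*factorial(k)/3**k.
Check: Δs_k = (k - 1)*(k**2 - 3*k + 5)*factorial(k)/(3*3**k). ✓

s_k = (k**2 - 4*k + 1)*factorial(k)/3**k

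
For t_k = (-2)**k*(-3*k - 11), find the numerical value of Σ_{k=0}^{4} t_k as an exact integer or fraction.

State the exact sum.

Σ = -259

Step 1: r(k) = 2*(-3*k - 14)/(3*k + 11).
Normal form (A,B,C) = (-2, 1, k + 11/3).
Set up (-2)·f(k+1) − (1)·f(k) − (k + 11/3) = 0.
deg f ≤ 1 (via 0,0,1).
Solving with deg f ≤ 1: f(k) = -(k + 3)/3.
R(k) = B(k−1)·f(k)/C(k) = -(k + 3)/(3*k + 11); s_k = R·t_k = (-2)**k*(k + 3).
Check: Δs_k = (-2)**k*(-3*k - 11). ✓
Sum = s_(5) − s_(0); s_(5) = -256, s_(0) = 3 ⇒ -259.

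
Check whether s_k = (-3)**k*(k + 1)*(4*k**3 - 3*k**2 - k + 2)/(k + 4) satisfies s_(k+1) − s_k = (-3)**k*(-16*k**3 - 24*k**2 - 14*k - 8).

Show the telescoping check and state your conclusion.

s_(k+1) = 3*(-3)**k*(k + 2)*(k - 4*(k + 1)**3 + 3*(k + 1)**2 - 1)/(k + 5)
s_(k+1) − s_k = (-3)**k*(-16*k**5 - 120*k**4 - 274*k**3 - 293*k**2 - 163*k - 58)/(k**2 + 9*k + 20)
(s_(k+1) − s_k) − t_k = 3*(-3)**k*(16*k**4 + 92*k**3 + 107*k**2 + 63*k + 34)/(k**2 + 9*k + 20)

Invalid: residual 3*(-3)**k*(16*k**4 + 92*k**3 + 107*k**2 + 63*k + 34)/(k**2 + 9*k + 20) ≠ 0.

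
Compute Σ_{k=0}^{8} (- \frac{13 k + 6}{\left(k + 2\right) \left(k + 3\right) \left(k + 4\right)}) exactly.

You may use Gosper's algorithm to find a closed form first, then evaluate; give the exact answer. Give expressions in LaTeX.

r(k) = (k + 2)*(13*k + 19)/((k + 5)*(13*k + 6)) after simplifying.
Normal form (A,B,C) = (k + 2, k + 5, k + 6/13).
Set up (k + 2)·f(k+1) − (k + 4)·f(k) − (k + 6/13) = 0.
From deg A=1, deg B=1, deg C=1: d=2.
A polynomial solution: f(k) = k*(8*k + 1)/39.
So s_k = (B(k−1)f/C)·t_k = (k*(k + 4)*(8*k + 1)/(3*(13*k + 6)))·t_k = k*(-8*k - 1)/(3*(k + 2)*(k + 3)).
Verify: (-13*k - 6)/(k**3 + 9*k**2 + 26*k + 24) matches t_k.
Telescoping: Σ = s_(9) − s_(0) = -73/44 − (0) = -73/44.

Σ = -73/44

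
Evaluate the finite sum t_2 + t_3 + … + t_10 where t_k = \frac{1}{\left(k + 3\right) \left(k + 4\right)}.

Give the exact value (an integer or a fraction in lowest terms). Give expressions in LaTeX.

Ratio r(k) = (k + 3)/(k + 5).
Take A(k)=k + 3, B(k)=k + 5, C(k)=1.
Set up (k + 3)·f(k+1) − (k + 4)·f(k) − (1) = 0.
deg f ≤ 1 (via 1,1,0).
A polynomial solution: f(k) = k/3.
Then R = B(k−1)f/C = k*(k + 4)/3, so s_k = R(k)·t_k = k/(3*(k + 3)).
Check: Δs_k = 1/(k**2 + 7*k + 12). ✓
Sum = s_(11) − s_(2); s_(11) = 11/42, s_(2) = 2/15 ⇒ 9/70.

Σ = 9/70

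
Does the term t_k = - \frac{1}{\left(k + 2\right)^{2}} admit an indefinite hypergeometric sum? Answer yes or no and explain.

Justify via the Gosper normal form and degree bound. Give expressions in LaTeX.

No; the coefficient equations for f are inconsistent.

t_(k+1)/t_k = (k + 2)**2/(k + 3)**2.
Take A(k)=k**2 + 4*k + 4, B(k)=k**2 + 6*k + 9, C(k)=1.
f must satisfy (k**2 + 4*k + 4)·f(k+1) − (k**2 + 4*k + 4)·f(k) = 1.
d = 0 from the (2,2,0) case.
Generic f = c0 gives residual -1; -1 = 0 cannot hold, so t_k is not Gosper-summable.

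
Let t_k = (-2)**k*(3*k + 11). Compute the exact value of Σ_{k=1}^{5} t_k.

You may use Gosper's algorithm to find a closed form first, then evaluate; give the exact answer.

Compute t_(k+1)/t_k: get 2*(-3*k - 14)/(3*k + 11).
Take A(k)=-2, B(k)=1, C(k)=k + 11/3.
Set up (-2)·f(k+1) − (1)·f(k) − (k + 11/3) = 0.
deg f ≤ 1 (via 0,0,1).
Coefficient equations give f(k) = -(k + 3)/3.
So s_k = (B(k−1)f/C)·t_k = (-(k + 3)/(3*k + 11))·t_k = (-2)**k*(-k - 3).
Δs = (-2)**k*(3*k + 11), as required.
Sum = s_(6) − s_(1); s_(6) = -576, s_(1) = 8 ⇒ -584.

Σ = -584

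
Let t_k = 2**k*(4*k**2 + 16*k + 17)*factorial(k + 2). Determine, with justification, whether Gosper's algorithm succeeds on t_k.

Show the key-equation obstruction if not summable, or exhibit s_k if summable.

Step 1: r(k) = 2*(4*k**3 + 36*k**2 + 109*k + 111)/(4*k**2 + 16*k + 17).
So A=2*k + 6 and B=1, with C=k**2 + 4*k + 17/4.
f must satisfy (2*k + 6)·f(k+1) − (1)·f(k) = k**2 + 4*k + 17/4.
Bound: deg f ≤ 1.
A polynomial solution: f(k) = (2*k + 1)/4.
Certificate R = B(k−1)f/C = (2*k + 1)/(4*k**2 + 16*k + 17) gives s_k = 2**k*(2*k + 1)*factorial(k + 2).
s_(k+1) − s_k = 2**k*(4*k**2 + 16*k + 17)*factorial(k + 2) = t_k.

Yes. s_k = 2**k*(2*k + 1)*factorial(k + 2).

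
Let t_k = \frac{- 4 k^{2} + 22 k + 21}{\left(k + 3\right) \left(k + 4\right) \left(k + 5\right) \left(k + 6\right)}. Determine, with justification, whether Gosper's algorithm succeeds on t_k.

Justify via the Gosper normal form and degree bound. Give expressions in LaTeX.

Yes. s_k = \frac{k \left(4 k + 3\right)}{\left(k + 3\right) \left(k + 4\right) \left(k + 5\right)}.

The ratio is (k + 3)*(22*k - 4*(k + 1)**2 + 43)/((k + 7)*(-4*k**2 + 22*k + 21)).
Gosper form: A/B · C(k+1)/C(k) with A=k + 3, B=k + 7, C=k**2 - 11*k/2 - 21/4.
Key eq: (k + 3)·f(k+1) = (k + 6)·f(k) + (k**2 - 11*k/2 - 21/4).
From deg A=1, deg B=1, deg C=2: d=3.
Match coefficients ⇒ f(k) = -k*(4*k + 3)/4.
Then R = B(k−1)f/C = -k*(k + 6)*(4*k + 3)/(4*k**2 - 22*k - 21), so s_k = R(k)·t_k = k*(4*k + 3)/((k + 3)*(k + 4)*(k + 5)).
s_(k+1) − s_k = (-4*k**2 + 22*k + 21)/(k**4 + 18*k**3 + 119*k**2 + 342*k + 360) = t_k.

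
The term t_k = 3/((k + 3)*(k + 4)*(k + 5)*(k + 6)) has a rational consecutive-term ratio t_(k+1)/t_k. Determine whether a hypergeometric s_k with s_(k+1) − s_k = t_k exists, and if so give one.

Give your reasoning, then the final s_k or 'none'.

t_(k+1)/t_k = (k + 3)/(k + 7).
A = k + 3, B = k + 7, C = 1.
Need (k + 3)·f(k+1) − (k + 6)·f(k) = 1.
Degrees (1,1,0) ⇒ d ≤ 3.
Match coefficients ⇒ f(k) = k*(k**2 + 12*k + 47)/180.
So s_k = (B(k−1)f/C)·t_k = (k*(k + 6)*(k**2 + 12*k + 47)/180)·t_k = k*(k**2 + 12*k + 47)/(60*(k + 3)*(k + 4)*(k + 5)).
Check: Δs_k = 3/(k**4 + 18*k**3 + 119*k**2 + 342*k + 360). ✓

s_k = k*(k**2 + 12*k + 47)/(60*(k + 3)*(k + 4)*(k + 5))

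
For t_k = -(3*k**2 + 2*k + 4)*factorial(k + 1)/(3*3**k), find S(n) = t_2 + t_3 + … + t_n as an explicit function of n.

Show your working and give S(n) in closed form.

Step 1: r(k) = (k + 2)*(2*k + 3*(k + 1)**2 + 6)/(3*(3*k**2 + 2*k + 4)).
Factor: A=k/3 + 2/3; B=1; C=k**2 + 2*k/3 + 4/3.
Key eq: (k/3 + 2/3)·f(k+1) = (1)·f(k) + (k**2 + 2*k/3 + 4/3).
d = 1 from the (1,0,2) case.
Solving with deg f ≤ 1: f(k) = 3*k + 2.
Get s_k = R·t_k = -(3*k + 2)*factorial(k + 1)/3**k with R(k) = B(k−1)f(k)/C(k) = 3*(3*k + 2)/(3*k**2 + 2*k + 4).
s_(k+1) − s_k = -(3*k**2 + 2*k + 4)*factorial(k + 1)/(3*3**k) = t_k.
Σ_(k=2)^n t_k = s_(n+1) − s_(2) = (-3**(-n - 1)*(3*n + 5)*factorial(n + 2)) − (-16/3), i.e. 3**(-n - 1)*(16*3**n - 3*n**3*factorial(n) - 14*n**2*factorial(n) - 21*n*factorial(n) - 10*factorial(n)).

S(n) = 3**(-n - 1)*(16*3**n - 3*n**3*factorial(n) - 14*n**2*factorial(n) - 21*n*factorial(n) - 10*factorial(n))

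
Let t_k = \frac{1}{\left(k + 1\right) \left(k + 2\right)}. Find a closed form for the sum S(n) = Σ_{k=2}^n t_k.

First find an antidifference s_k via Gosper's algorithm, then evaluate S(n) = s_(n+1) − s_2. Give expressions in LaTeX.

S(n) = \frac{n - 1}{3 \left(n + 2\right)}

Step 1: r(k) = (k + 1)/(k + 3).
Factor: A=k + 1; B=k + 3; C=1.
f must satisfy (k + 1)·f(k+1) − (k + 2)·f(k) = 1.
deg f ≤ 1 (via 1,1,0).
Match coefficients ⇒ f(k) = k.
R(k) = B(k−1)·f(k)/C(k) = k*(k + 2); s_k = R·t_k = k/(k + 1).
Verify: 1/(k**2 + 3*k + 2) matches t_k.
Evaluate: s_(n+1) = (n + 1)/(n + 2); subtract s_(2) = 2/3 ⇒ S(n) = (n - 1)/(3*(n + 2)).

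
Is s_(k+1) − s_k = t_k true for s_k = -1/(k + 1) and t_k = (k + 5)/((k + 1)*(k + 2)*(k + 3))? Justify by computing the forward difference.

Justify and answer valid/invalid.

Invalid: residual -2/(k**3 + 6*k**2 + 11*k + 6) ≠ 0.

s_(k+1) = -1/(k + 2)
s_(k+1) − s_k = 1/((k + 1)*(k + 2))
(s_(k+1) − s_k) − t_k = -2/((k + 1)*(k + 2)*(k + 3))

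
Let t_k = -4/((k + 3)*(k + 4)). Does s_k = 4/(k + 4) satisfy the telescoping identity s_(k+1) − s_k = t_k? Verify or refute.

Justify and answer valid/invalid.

s_(k+1) = 4/(k + 5)
s_(k+1) − s_k = -4/((k + 4)*(k + 5))
(s_(k+1) − s_k) − t_k = 8/(k**3 + 12*k**2 + 47*k + 60)

Invalid: residual 8/(k**3 + 12*k**2 + 47*k + 60) ≠ 0.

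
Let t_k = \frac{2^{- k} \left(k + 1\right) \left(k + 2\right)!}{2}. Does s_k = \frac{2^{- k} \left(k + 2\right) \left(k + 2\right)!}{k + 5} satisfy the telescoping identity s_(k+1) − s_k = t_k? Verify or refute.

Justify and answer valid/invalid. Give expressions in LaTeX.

s_(k+1) = (k + 3)*factorial(k + 3)/(2*2**k*(k + 6))
s_(k+1) − s_k = (k**3 + 9*k**2 + 23*k + 21)*factorial(k + 2)/(2*2**k*(k + 5)*(k + 6))
(s_(k+1) − s_k) − t_k = -3*(k**2 + 6*k + 3)*factorial(k + 2)/(2*2**k*(k + 5)*(k + 6))

Invalid: residual - \frac{3 \cdot 2^{- k} \left(k^{2} + 6 k + 3\right) \left(k + 2\right)!}{2 \left(k + 5\right) \left(k + 6\right)} ≠ 0.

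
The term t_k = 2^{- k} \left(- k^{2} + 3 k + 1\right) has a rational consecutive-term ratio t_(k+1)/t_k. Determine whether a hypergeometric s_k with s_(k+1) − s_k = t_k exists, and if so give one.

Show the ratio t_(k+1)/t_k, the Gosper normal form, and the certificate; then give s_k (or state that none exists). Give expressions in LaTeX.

s_k = 2^{1 - k} \left(k^{2} - k - 1\right)

The ratio is (k**2 - k - 3)/(2*(k**2 - 3*k - 1)).
A = 1/2, B = 1, C = k**2 - 3*k - 1.
Need (1/2)·f(k+1) − (1)·f(k) = k**2 - 3*k - 1.
deg f ≤ 2 (via 0,0,2).
Solving with deg f ≤ 2: f(k) = -2*(k**2 - k - 1).
Then R = B(k−1)f/C = -2*(k**2 - k - 1)/(k**2 - 3*k - 1), so s_k = R(k)·t_k = 2**(1 - k)*(k**2 - k - 1).
Verify: (-k**2 + 3*k + 1)/2**k matches t_k.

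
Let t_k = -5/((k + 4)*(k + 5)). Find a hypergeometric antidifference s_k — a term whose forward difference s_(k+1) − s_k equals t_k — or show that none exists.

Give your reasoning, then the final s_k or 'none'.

s_k = -5*k/(4*k + 16)

The ratio is (k + 4)/(k + 6).
Normal form (A,B,C) = (k + 4, k + 6, 1).
Solve (k + 4)·f(k+1) − (k + 5)·f(k) = 1.
d = 1 from the (1,1,0) case.
Coefficient equations give f(k) = k/4.
R(k) = B(k−1)·f(k)/C(k) = k*(k + 5)/4; s_k = R·t_k = -5*k/(4*k + 16).
s_(k+1) − s_k = -5/(k**2 + 9*k + 20) = t_k.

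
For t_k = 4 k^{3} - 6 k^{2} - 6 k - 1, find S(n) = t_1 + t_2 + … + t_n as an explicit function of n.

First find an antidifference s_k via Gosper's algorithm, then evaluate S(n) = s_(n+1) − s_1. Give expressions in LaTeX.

Step 1: r(k) = (4*k**3 + 6*k**2 - 6*k - 9)/(4*k**3 - 6*k**2 - 6*k - 1).
Normal form (A,B,C) = (1, 1, k**3 - 3*k**2/2 - 3*k/2 - 1/4).
Key eq: (1)·f(k+1) = (1)·f(k) + (k**3 - 3*k**2/2 - 3*k/2 - 1/4).
Bound: deg f ≤ 4.
Match coefficients ⇒ f(k) = k*(k**3 - 4*k**2 + k + 1)/4.
Certificate R = B(k−1)f/C = k*(k**3 - 4*k**2 + k + 1)/((2*k + 1)*(2*k**2 - 4*k - 1)) gives s_k = k*(k**3 - 4*k**2 + k + 1).
Verify: 4*k**3 - 6*k**2 - 6*k - 1 matches t_k.
Σ_(k=1)^n t_k = s_(n+1) − s_(1) = (n**4 - 5*n**2 - 5*n - 1) − (-1), i.e. n*(n**3 - 5*n - 5).

S(n) = n \left(n^{3} - 5 n - 5\right)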